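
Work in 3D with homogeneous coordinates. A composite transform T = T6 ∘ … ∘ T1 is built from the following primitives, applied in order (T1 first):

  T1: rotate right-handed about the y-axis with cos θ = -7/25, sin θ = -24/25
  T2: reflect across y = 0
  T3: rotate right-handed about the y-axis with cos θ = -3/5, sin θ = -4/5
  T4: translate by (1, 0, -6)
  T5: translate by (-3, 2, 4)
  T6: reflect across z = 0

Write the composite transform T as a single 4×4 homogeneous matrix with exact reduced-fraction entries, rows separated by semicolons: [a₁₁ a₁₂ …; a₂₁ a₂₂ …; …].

T1 = [-7/25 0 -24/25 0; 0 1 0 0; 24/25 0 -7/25 0; 0 0 0 1]
T2·T1 = [-7/25 0 -24/25 0; 0 -1 0 0; 24/25 0 -7/25 0; 0 0 0 1]
T3·…·T1 = [-3/5 0 4/5 0; 0 -1 0 0; -4/5 0 -3/5 0; 0 0 0 1]
T4·…·T1 = [-3/5 0 4/5 1; 0 -1 0 0; -4/5 0 -3/5 -6; 0 0 0 1]
T5·…·T1 = [-3/5 0 4/5 -2; 0 -1 0 2; -4/5 0 -3/5 -2; 0 0 0 1]
T6·…·T1 = [-3/5 0 4/5 -2; 0 -1 0 2; 4/5 0 3/5 2; 0 0 0 1]

T = [-3/5 0 4/5 -2; 0 -1 0 2; 4/5 0 3/5 2; 0 0 0 1]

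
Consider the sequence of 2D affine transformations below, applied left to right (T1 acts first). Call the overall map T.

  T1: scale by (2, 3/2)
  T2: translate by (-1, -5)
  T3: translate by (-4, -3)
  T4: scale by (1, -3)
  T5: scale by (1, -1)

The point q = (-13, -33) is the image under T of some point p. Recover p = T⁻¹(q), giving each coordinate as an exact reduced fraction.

p = (-4, -2)

T1 = [2 0 0; 0 3/2 0; 0 0 1]
T2·T1 = [2 0 -1; 0 3/2 -5; 0 0 1]
T3·…·T1 = [2 0 -5; 0 3/2 -8; 0 0 1]
T4·…·T1 = [2 0 -5; 0 -9/2 24; 0 0 1]
T5·…·T1 = [2 0 -5; 0 9/2 -24; 0 0 1]
det M = 9; M⁻¹ = [1/2 0 5/2; 0 2/9 16/3; 0 0 1]
M⁻¹ · (-13, -33)ᵀ = (-4, -2)ᵀ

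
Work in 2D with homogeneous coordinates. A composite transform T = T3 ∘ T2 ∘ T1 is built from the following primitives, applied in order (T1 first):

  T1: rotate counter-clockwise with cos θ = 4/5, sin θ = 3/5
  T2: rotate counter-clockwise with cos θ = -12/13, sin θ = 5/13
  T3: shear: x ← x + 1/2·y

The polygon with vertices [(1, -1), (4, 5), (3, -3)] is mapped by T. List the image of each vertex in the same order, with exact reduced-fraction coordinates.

T1 rotate counter-clockwise with cos θ = 4/5, sin θ = 3/5: (1, -1) → (7/5, -1/5); (4, 5) → (1/5, 32/5); (3, -3) → (21/5, -3/5)
T2 rotate counter-clockwise with cos θ = -12/13, sin θ = 5/13: (7/5, -1/5) → (-79/65, 47/65); (1/5, 32/5) → (-172/65, -379/65); (21/5, -3/5) → (-237/65, 141/65)
T3 shear: x ← x + 1/2·y: (-79/65, 47/65) → (-111/130, 47/65); (-172/65, -379/65) → (-723/130, -379/65); (-237/65, 141/65) → (-333/130, 141/65)

image vertices: (-111/130, 47/65), (-723/130, -379/65), (-333/130, 141/65)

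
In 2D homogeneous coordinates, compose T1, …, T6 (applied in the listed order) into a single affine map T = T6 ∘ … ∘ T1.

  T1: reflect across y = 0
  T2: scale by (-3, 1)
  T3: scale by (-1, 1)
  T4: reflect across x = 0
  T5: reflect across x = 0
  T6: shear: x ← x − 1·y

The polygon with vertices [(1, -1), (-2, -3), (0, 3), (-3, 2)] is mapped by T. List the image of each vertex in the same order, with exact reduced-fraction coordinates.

image vertices: (2, 1), (-9, 3), (3, -3), (-7, -2)

T1 reflect across y = 0: (1, -1) → (1, 1); (-2, -3) → (-2, 3); (0, 3) → (0, -3); (-3, 2) → (-3, -2)
T2 scale by (-3, 1): (1, 1) → (-3, 1); (-2, 3) → (6, 3); (0, -3) → (0, -3); (-3, -2) → (9, -2)
T3 scale by (-1, 1): (-3, 1) → (3, 1); (6, 3) → (-6, 3); (0, -3) → (0, -3); (9, -2) → (-9, -2)
T4 reflect across x = 0: (3, 1) → (-3, 1); (-6, 3) → (6, 3); (0, -3) → (0, -3); (-9, -2) → (9, -2)
T5 reflect across x = 0: (-3, 1) → (3, 1); (6, 3) → (-6, 3); (0, -3) → (0, -3); (9, -2) → (-9, -2)
T6 shear: x ← x − 1·y: (3, 1) → (2, 1); (-6, 3) → (-9, 3); (0, -3) → (3, -3); (-9, -2) → (-7, -2)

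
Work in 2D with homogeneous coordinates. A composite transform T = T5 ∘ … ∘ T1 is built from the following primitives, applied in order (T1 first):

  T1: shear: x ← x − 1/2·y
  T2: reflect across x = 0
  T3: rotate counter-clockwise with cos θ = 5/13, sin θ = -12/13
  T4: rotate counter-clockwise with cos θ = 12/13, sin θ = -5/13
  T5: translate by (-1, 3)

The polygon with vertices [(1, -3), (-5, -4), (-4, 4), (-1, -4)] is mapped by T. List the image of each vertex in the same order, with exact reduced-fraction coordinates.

image vertices: (-4, 11/2), (-5, 0), (3, -3), (-5, 4)

T1 shear: x ← x − 1/2·y: (1, -3) → (5/2, -3); (-5, -4) → (-3, -4); (-4, 4) → (-6, 4); (-1, -4) → (1, -4)
T2 reflect across x = 0: (5/2, -3) → (-5/2, -3); (-3, -4) → (3, -4); (-6, 4) → (6, 4); (1, -4) → (-1, -4)
T3 rotate counter-clockwise with cos θ = 5/13, sin θ = -12/13: (-5/2, -3) → (-97/26, 15/13); (3, -4) → (-33/13, -56/13); (6, 4) → (6, -4); (-1, -4) → (-53/13, -8/13)
T4 rotate counter-clockwise with cos θ = 12/13, sin θ = -5/13: (-97/26, 15/13) → (-3, 5/2); (-33/13, -56/13) → (-4, -3); (6, -4) → (4, -6); (-53/13, -8/13) → (-4, 1)
T5 translate by (-1, 3): (-3, 5/2) → (-4, 11/2); (-4, -3) → (-5, 0); (4, -6) → (3, -3); (-4, 1) → (-5, 4)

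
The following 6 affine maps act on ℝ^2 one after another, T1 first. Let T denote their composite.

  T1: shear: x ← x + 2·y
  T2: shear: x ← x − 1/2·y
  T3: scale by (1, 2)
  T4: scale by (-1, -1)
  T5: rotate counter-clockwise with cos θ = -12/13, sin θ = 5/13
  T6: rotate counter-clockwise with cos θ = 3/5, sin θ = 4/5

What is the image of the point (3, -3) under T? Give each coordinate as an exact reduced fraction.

T(p) = (114/65, -771/130)

T1 shear: x ← x + 2·y: (3, -3) → (-3, -3)
T2 shear: x ← x − 1/2·y: (-3, -3) → (-3/2, -3)
T3 scale by (1, 2): (-3/2, -3) → (-3/2, -6)
T4 scale by (-1, -1): (-3/2, -6) → (3/2, 6)
T5 rotate counter-clockwise with cos θ = -12/13, sin θ = 5/13: (3/2, 6) → (-48/13, -129/26)
T6 rotate counter-clockwise with cos θ = 3/5, sin θ = 4/5: (-48/13, -129/26) → (114/65, -771/130)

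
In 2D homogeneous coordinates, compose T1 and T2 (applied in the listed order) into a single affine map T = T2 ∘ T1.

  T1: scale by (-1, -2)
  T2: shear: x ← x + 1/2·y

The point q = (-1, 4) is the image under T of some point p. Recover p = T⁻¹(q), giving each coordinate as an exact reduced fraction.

T1 = [-1 0 0; 0 -2 0; 0 0 1]
T2·T1 = [-1 -1 0; 0 -2 0; 0 0 1]
det M = 2; M⁻¹ = [-1 1/2 0; 0 -1/2 0; 0 0 1]
M⁻¹ · (-1, 4)ᵀ = (3, -2)ᵀ

p = (3, -2)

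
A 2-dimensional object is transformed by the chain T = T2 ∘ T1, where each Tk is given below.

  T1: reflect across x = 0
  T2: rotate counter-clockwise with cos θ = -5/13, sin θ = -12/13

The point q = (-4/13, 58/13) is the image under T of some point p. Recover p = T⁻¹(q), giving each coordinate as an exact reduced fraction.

T1 = [-1 0 0; 0 1 0; 0 0 1]
T2·T1 = [5/13 12/13 0; 12/13 -5/13 0; 0 0 1]
det M = -1; M⁻¹ = [5/13 12/13 0; 12/13 -5/13 0; 0 0 1]
M⁻¹ · (-4/13, 58/13)ᵀ = (4, -2)ᵀ

p = (4, -2)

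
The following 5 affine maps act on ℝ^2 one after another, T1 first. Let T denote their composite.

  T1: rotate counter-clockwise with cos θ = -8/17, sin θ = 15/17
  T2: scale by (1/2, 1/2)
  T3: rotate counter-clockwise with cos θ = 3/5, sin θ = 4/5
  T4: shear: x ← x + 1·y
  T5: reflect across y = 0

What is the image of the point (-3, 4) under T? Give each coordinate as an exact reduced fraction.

T1 rotate counter-clockwise with cos θ = -8/17, sin θ = 15/17: (-3, 4) → (-36/17, -77/17)
T2 scale by (1/2, 1/2): (-36/17, -77/17) → (-18/17, -77/34)
T3 rotate counter-clockwise with cos θ = 3/5, sin θ = 4/5: (-18/17, -77/34) → (20/17, -75/34)
T4 shear: x ← x + 1·y: (20/17, -75/34) → (-35/34, -75/34)
T5 reflect across y = 0: (-35/34, -75/34) → (-35/34, 75/34)

T(p) = (-35/34, 75/34)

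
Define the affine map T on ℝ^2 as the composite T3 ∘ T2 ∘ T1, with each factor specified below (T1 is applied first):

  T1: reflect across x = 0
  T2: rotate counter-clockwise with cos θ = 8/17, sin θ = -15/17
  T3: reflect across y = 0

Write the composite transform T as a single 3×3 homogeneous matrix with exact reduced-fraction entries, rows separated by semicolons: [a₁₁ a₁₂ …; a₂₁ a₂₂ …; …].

T = [-8/17 15/17 0; -15/17 -8/17 0; 0 0 1]

T1 = [-1 0 0; 0 1 0; 0 0 1]
T2·T1 = [-8/17 15/17 0; 15/17 8/17 0; 0 0 1]
T3·…·T1 = [-8/17 15/17 0; -15/17 -8/17 0; 0 0 1]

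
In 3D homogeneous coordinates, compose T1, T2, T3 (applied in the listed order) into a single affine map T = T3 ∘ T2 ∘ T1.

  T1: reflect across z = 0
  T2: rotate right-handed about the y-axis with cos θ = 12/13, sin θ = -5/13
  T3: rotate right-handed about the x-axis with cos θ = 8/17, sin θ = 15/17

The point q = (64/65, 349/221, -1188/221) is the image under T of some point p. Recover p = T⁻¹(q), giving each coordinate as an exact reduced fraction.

T1 = [1 0 0 0; 0 1 0 0; 0 0 -1 0; 0 0 0 1]
T2·T1 = [12/13 0 5/13 0; 0 1 0 0; 5/13 0 -12/13 0; 0 0 0 1]
T3·…·T1 = [12/13 0 5/13 0; -75/221 8/17 180/221 0; 40/221 15/17 -96/221 0; 0 0 0 1]
det M = -1; M⁻¹ = [12/13 -75/221 40/221 0; 0 8/17 15/17 0; 5/13 180/221 -96/221 0; 0 0 0 1]
M⁻¹ · (64/65, 349/221, -1188/221)ᵀ = (-3/5, -4, 4)ᵀ

p = (-3/5, -4, 4)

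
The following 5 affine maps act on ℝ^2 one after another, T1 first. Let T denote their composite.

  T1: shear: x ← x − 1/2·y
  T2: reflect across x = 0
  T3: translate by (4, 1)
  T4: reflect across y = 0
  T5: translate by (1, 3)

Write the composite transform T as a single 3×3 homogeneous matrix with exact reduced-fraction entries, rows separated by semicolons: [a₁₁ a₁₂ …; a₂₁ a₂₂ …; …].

T = [-1 1/2 5; 0 -1 2; 0 0 1]

T1 = [1 -1/2 0; 0 1 0; 0 0 1]
T2·T1 = [-1 1/2 0; 0 1 0; 0 0 1]
T3·…·T1 = [-1 1/2 4; 0 1 1; 0 0 1]
T4·…·T1 = [-1 1/2 4; 0 -1 -1; 0 0 1]
T5·…·T1 = [-1 1/2 5; 0 -1 2; 0 0 1]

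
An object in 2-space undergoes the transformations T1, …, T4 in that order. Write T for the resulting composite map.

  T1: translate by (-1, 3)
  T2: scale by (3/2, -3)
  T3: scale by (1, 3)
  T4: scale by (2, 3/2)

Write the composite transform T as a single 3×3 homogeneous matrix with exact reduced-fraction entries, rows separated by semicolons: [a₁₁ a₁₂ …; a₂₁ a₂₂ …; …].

T = [3 0 -3; 0 -27/2 -81/2; 0 0 1]

T1 = [1 0 -1; 0 1 3; 0 0 1]
T2·T1 = [3/2 0 -3/2; 0 -3 -9; 0 0 1]
T3·…·T1 = [3/2 0 -3/2; 0 -9 -27; 0 0 1]
T4·…·T1 = [3 0 -3; 0 -27/2 -81/2; 0 0 1]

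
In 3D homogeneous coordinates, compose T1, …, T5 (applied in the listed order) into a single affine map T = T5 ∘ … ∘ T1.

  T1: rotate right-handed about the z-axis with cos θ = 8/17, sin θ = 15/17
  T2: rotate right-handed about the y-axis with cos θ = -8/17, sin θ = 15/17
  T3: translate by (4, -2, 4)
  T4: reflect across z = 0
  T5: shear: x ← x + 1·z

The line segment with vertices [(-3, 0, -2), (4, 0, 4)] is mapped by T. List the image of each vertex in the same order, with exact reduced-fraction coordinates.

T1 rotate right-handed about the z-axis with cos θ = 8/17, sin θ = 15/17: (-3, 0, -2) → (-24/17, -45/17, -2); (4, 0, 4) → (32/17, 60/17, 4)
T2 rotate right-handed about the y-axis with cos θ = -8/17, sin θ = 15/17: (-24/17, -45/17, -2) → (-318/289, -45/17, 632/289); (32/17, 60/17, 4) → (764/289, 60/17, -1024/289)
T3 translate by (4, -2, 4): (-318/289, -45/17, 632/289) → (838/289, -79/17, 1788/289); (764/289, 60/17, -1024/289) → (1920/289, 26/17, 132/289)
T4 reflect across z = 0: (838/289, -79/17, 1788/289) → (838/289, -79/17, -1788/289); (1920/289, 26/17, 132/289) → (1920/289, 26/17, -132/289)
T5 shear: x ← x + 1·z: (838/289, -79/17, -1788/289) → (-950/289, -79/17, -1788/289); (1920/289, 26/17, -132/289) → (1788/289, 26/17, -132/289)

image vertices: (-950/289, -79/17, -1788/289), (1788/289, 26/17, -132/289)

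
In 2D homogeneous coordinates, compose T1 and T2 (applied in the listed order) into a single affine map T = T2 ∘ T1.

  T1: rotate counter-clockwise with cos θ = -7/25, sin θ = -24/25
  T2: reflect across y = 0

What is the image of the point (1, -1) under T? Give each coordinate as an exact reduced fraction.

T1 rotate counter-clockwise with cos θ = -7/25, sin θ = -24/25: (1, -1) → (-31/25, -17/25)
T2 reflect across y = 0: (-31/25, -17/25) → (-31/25, 17/25)

T(p) = (-31/25, 17/25)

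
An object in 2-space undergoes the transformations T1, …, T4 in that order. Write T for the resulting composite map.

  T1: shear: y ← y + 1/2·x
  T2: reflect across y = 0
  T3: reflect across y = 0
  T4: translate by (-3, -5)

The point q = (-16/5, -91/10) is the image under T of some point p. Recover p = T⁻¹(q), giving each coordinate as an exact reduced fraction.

p = (-1/5, -4)

T1 = [1 0 0; 1/2 1 0; 0 0 1]
T2·T1 = [1 0 0; -1/2 -1 0; 0 0 1]
T3·…·T1 = [1 0 0; 1/2 1 0; 0 0 1]
T4·…·T1 = [1 0 -3; 1/2 1 -5; 0 0 1]
det M = 1; M⁻¹ = [1 0 3; -1/2 1 7/2; 0 0 1]
M⁻¹ · (-16/5, -91/10)ᵀ = (-1/5, -4)ᵀ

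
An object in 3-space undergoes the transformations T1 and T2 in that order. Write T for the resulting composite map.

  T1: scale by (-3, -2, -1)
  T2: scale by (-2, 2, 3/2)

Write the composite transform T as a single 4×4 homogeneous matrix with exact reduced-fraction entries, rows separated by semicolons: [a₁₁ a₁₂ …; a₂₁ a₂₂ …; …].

T1 = [-3 0 0 0; 0 -2 0 0; 0 0 -1 0; 0 0 0 1]
T2·T1 = [6 0 0 0; 0 -4 0 0; 0 0 -3/2 0; 0 0 0 1]

T = [6 0 0 0; 0 -4 0 0; 0 0 -3/2 0; 0 0 0 1]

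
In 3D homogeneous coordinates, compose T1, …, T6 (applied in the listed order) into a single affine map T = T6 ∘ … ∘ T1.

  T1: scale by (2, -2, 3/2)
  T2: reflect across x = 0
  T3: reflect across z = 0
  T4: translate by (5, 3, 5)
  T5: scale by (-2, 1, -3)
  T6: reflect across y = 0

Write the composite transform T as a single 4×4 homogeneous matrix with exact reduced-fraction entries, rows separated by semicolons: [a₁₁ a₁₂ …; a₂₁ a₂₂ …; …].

T = [4 0 0 -10; 0 2 0 -3; 0 0 9/2 -15; 0 0 0 1]

T1 = [2 0 0 0; 0 -2 0 0; 0 0 3/2 0; 0 0 0 1]
T2·T1 = [-2 0 0 0; 0 -2 0 0; 0 0 3/2 0; 0 0 0 1]
T3·…·T1 = [-2 0 0 0; 0 -2 0 0; 0 0 -3/2 0; 0 0 0 1]
T4·…·T1 = [-2 0 0 5; 0 -2 0 3; 0 0 -3/2 5; 0 0 0 1]
T5·…·T1 = [4 0 0 -10; 0 -2 0 3; 0 0 9/2 -15; 0 0 0 1]
T6·…·T1 = [4 0 0 -10; 0 2 0 -3; 0 0 9/2 -15; 0 0 0 1]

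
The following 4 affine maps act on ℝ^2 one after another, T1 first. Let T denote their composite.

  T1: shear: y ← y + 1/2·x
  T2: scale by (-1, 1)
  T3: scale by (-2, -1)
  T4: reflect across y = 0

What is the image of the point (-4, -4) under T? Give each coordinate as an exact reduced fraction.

T(p) = (-8, -6)

T1 shear: y ← y + 1/2·x: (-4, -4) → (-4, -6)
T2 scale by (-1, 1): (-4, -6) → (4, -6)
T3 scale by (-2, -1): (4, -6) → (-8, 6)
T4 reflect across y = 0: (-8, 6) → (-8, -6)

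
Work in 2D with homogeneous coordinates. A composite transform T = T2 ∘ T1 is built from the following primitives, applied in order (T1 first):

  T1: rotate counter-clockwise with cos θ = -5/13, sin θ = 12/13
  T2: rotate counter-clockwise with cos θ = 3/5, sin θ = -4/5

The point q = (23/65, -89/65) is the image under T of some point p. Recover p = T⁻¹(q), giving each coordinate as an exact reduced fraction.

p = (-1, -1)

T1 = [-5/13 -12/13 0; 12/13 -5/13 0; 0 0 1]
T2·T1 = [33/65 -56/65 0; 56/65 33/65 0; 0 0 1]
det M = 1; M⁻¹ = [33/65 56/65 0; -56/65 33/65 0; 0 0 1]
M⁻¹ · (23/65, -89/65)ᵀ = (-1, -1)ᵀ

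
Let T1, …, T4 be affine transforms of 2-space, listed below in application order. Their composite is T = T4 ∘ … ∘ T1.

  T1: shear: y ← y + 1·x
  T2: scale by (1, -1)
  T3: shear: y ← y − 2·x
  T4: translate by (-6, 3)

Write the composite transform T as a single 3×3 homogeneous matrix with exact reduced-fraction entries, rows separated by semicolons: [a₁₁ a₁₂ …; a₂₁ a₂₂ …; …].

T = [1 0 -6; -3 -1 3; 0 0 1]

T1 = [1 0 0; 1 1 0; 0 0 1]
T2·T1 = [1 0 0; -1 -1 0; 0 0 1]
T3·…·T1 = [1 0 0; -3 -1 0; 0 0 1]
T4·…·T1 = [1 0 -6; -3 -1 3; 0 0 1]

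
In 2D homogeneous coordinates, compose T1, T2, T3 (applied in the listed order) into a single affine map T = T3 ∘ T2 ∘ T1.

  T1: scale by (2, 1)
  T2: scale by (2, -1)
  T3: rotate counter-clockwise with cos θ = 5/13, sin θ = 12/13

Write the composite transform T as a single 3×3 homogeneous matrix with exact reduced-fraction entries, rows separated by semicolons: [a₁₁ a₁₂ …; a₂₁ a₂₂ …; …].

T1 = [2 0 0; 0 1 0; 0 0 1]
T2·T1 = [4 0 0; 0 -1 0; 0 0 1]
T3·…·T1 = [20/13 12/13 0; 48/13 -5/13 0; 0 0 1]

T = [20/13 12/13 0; 48/13 -5/13 0; 0 0 1]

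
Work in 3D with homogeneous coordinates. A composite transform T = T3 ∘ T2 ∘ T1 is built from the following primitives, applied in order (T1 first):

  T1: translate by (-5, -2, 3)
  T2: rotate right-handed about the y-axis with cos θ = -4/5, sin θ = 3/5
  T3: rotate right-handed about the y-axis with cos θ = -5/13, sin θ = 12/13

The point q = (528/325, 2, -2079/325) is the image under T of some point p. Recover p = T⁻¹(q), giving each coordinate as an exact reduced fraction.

T1 = [1 0 0 -5; 0 1 0 -2; 0 0 1 3; 0 0 0 1]
T2·T1 = [-4/5 0 3/5 29/5; 0 1 0 -2; -3/5 0 -4/5 3/5; 0 0 0 1]
T3·…·T1 = [-16/65 0 -63/65 -109/65; 0 1 0 -2; 63/65 0 -16/65 -363/65; 0 0 0 1]
det M = 1; M⁻¹ = [-16/65 0 63/65 5; 0 1 0 2; -63/65 0 -16/65 -3; 0 0 0 1]
M⁻¹ · (528/325, 2, -2079/325)ᵀ = (-8/5, 4, -3)ᵀ

p = (-8/5, 4, -3)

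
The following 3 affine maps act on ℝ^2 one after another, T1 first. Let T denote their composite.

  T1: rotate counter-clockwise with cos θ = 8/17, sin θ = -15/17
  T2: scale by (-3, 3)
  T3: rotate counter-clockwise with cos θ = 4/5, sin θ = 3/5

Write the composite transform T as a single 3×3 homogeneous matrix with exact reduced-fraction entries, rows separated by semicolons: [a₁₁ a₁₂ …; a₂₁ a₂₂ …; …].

T = [39/85 -252/85 0; -252/85 -39/85 0; 0 0 1]

T1 = [8/17 15/17 0; -15/17 8/17 0; 0 0 1]
T2·T1 = [-24/17 -45/17 0; -45/17 24/17 0; 0 0 1]
T3·…·T1 = [39/85 -252/85 0; -252/85 -39/85 0; 0 0 1]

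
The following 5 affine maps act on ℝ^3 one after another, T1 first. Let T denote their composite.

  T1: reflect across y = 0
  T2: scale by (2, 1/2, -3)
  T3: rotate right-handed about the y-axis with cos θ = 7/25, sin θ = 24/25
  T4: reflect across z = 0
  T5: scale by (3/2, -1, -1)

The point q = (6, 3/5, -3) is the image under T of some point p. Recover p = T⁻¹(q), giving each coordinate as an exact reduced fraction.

T1 = [1 0 0 0; 0 -1 0 0; 0 0 1 0; 0 0 0 1]
T2·T1 = [2 0 0 0; 0 -1/2 0 0; 0 0 -3 0; 0 0 0 1]
T3·…·T1 = [14/25 0 -72/25 0; 0 -1/2 0 0; -48/25 0 -21/25 0; 0 0 0 1]
T4·…·T1 = [14/25 0 -72/25 0; 0 -1/2 0 0; 48/25 0 21/25 0; 0 0 0 1]
T5·…·T1 = [21/25 0 -108/25 0; 0 1/2 0 0; -48/25 0 -21/25 0; 0 0 0 1]
det M = -9/2; M⁻¹ = [7/75 0 -12/25 0; 0 2 0 0; -16/75 0 -7/75 0; 0 0 0 1]
M⁻¹ · (6, 3/5, -3)ᵀ = (2, 6/5, -1)ᵀ

p = (2, 6/5, -1)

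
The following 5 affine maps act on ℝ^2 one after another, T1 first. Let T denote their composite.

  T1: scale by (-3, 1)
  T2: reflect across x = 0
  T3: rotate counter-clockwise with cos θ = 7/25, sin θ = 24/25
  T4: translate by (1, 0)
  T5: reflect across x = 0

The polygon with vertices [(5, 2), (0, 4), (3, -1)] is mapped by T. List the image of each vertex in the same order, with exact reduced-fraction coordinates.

image vertices: (-82/25, 374/25), (71/25, 28/25), (-112/25, 209/25)

T1 scale by (-3, 1): (5, 2) → (-15, 2); (0, 4) → (0, 4); (3, -1) → (-9, -1)
T2 reflect across x = 0: (-15, 2) → (15, 2); (0, 4) → (0, 4); (-9, -1) → (9, -1)
T3 rotate counter-clockwise with cos θ = 7/25, sin θ = 24/25: (15, 2) → (57/25, 374/25); (0, 4) → (-96/25, 28/25); (9, -1) → (87/25, 209/25)
T4 translate by (1, 0): (57/25, 374/25) → (82/25, 374/25); (-96/25, 28/25) → (-71/25, 28/25); (87/25, 209/25) → (112/25, 209/25)
T5 reflect across x = 0: (82/25, 374/25) → (-82/25, 374/25); (-71/25, 28/25) → (71/25, 28/25); (112/25, 209/25) → (-112/25, 209/25)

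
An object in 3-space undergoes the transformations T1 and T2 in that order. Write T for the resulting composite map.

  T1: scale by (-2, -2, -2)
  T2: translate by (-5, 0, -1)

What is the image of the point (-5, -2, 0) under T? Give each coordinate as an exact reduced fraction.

T(p) = (5, 4, -1)

T1 scale by (-2, -2, -2): (-5, -2, 0) → (10, 4, 0)
T2 translate by (-5, 0, -1): (10, 4, 0) → (5, 4, -1)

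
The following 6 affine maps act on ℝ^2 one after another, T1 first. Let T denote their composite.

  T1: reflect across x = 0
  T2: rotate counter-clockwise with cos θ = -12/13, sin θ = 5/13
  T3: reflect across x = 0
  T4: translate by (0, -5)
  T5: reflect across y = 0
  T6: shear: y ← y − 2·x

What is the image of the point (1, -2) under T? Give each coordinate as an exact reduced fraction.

T(p) = (-22/13, 90/13)

T1 reflect across x = 0: (1, -2) → (-1, -2)
T2 rotate counter-clockwise with cos θ = -12/13, sin θ = 5/13: (-1, -2) → (22/13, 19/13)
T3 reflect across x = 0: (22/13, 19/13) → (-22/13, 19/13)
T4 translate by (0, -5): (-22/13, 19/13) → (-22/13, -46/13)
T5 reflect across y = 0: (-22/13, -46/13) → (-22/13, 46/13)
T6 shear: y ← y − 2·x: (-22/13, 46/13) → (-22/13, 90/13)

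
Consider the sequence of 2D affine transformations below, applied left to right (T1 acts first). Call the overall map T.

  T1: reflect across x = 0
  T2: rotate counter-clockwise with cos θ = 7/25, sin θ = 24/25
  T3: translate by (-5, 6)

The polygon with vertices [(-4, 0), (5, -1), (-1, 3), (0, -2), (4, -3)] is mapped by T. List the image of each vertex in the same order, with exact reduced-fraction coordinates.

image vertices: (-97/25, 246/25), (-136/25, 23/25), (-38/5, 39/5), (-77/25, 136/25), (-81/25, 33/25)

T1 reflect across x = 0: (-4, 0) → (4, 0); (5, -1) → (-5, -1); (-1, 3) → (1, 3); (0, -2) → (0, -2); (4, -3) → (-4, -3)
T2 rotate counter-clockwise with cos θ = 7/25, sin θ = 24/25: (4, 0) → (28/25, 96/25); (-5, -1) → (-11/25, -127/25); (1, 3) → (-13/5, 9/5); (0, -2) → (48/25, -14/25); (-4, -3) → (44/25, -117/25)
T3 translate by (-5, 6): (28/25, 96/25) → (-97/25, 246/25); (-11/25, -127/25) → (-136/25, 23/25); (-13/5, 9/5) → (-38/5, 39/5); (48/25, -14/25) → (-77/25, 136/25); (44/25, -117/25) → (-81/25, 33/25)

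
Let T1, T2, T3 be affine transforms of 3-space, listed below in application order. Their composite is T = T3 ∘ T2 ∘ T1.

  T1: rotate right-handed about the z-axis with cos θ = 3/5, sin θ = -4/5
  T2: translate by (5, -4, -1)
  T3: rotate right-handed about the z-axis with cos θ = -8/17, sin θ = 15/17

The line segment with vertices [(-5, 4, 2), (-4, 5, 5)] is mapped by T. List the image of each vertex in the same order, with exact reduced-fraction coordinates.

image vertices: (-388/85, 294/85, 1), (-429/85, 407/85, 4)

T1 rotate right-handed about the z-axis with cos θ = 3/5, sin θ = -4/5: (-5, 4, 2) → (1/5, 32/5, 2); (-4, 5, 5) → (8/5, 31/5, 5)
T2 translate by (5, -4, -1): (1/5, 32/5, 2) → (26/5, 12/5, 1); (8/5, 31/5, 5) → (33/5, 11/5, 4)
T3 rotate right-handed about the z-axis with cos θ = -8/17, sin θ = 15/17: (26/5, 12/5, 1) → (-388/85, 294/85, 1); (33/5, 11/5, 4) → (-429/85, 407/85, 4)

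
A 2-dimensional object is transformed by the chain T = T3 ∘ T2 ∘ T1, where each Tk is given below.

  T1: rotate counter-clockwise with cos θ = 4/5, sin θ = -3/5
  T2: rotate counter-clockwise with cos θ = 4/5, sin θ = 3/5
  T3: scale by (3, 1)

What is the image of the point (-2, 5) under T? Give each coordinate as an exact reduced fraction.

T(p) = (-6, 5)

T1 rotate counter-clockwise with cos θ = 4/5, sin θ = -3/5: (-2, 5) → (7/5, 26/5)
T2 rotate counter-clockwise with cos θ = 4/5, sin θ = 3/5: (7/5, 26/5) → (-2, 5)
T3 scale by (3, 1): (-2, 5) → (-6, 5)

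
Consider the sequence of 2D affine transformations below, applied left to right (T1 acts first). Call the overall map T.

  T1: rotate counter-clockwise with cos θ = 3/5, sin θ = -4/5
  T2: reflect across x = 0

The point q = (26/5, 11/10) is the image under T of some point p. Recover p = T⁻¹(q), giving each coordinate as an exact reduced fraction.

p = (-4, -7/2)

T1 = [3/5 4/5 0; -4/5 3/5 0; 0 0 1]
T2·T1 = [-3/5 -4/5 0; -4/5 3/5 0; 0 0 1]
det M = -1; M⁻¹ = [-3/5 -4/5 0; -4/5 3/5 0; 0 0 1]
M⁻¹ · (26/5, 11/10)ᵀ = (-4, -7/2)ᵀ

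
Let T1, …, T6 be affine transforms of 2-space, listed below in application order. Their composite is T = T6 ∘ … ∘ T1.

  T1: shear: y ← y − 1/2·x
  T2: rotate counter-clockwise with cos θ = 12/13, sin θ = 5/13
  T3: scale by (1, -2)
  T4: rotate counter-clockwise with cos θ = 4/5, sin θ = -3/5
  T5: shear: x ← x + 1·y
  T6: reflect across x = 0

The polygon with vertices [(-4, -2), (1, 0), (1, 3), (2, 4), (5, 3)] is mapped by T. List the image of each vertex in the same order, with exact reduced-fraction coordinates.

image vertices: (-232/65, 304/65), (-57/130, -71/130), (981/130, -557/130), (127/13, -79/13), (753/130, -841/130)

T1 shear: y ← y − 1/2·x: (-4, -2) → (-4, 0); (1, 0) → (1, -1/2); (1, 3) → (1, 5/2); (2, 4) → (2, 3); (5, 3) → (5, 1/2)
T2 rotate counter-clockwise with cos θ = 12/13, sin θ = 5/13: (-4, 0) → (-48/13, -20/13); (1, -1/2) → (29/26, -1/13); (1, 5/2) → (-1/26, 35/13); (2, 3) → (9/13, 46/13); (5, 1/2) → (115/26, 31/13)
T3 scale by (1, -2): (-48/13, -20/13) → (-48/13, 40/13); (29/26, -1/13) → (29/26, 2/13); (-1/26, 35/13) → (-1/26, -70/13); (9/13, 46/13) → (9/13, -92/13); (115/26, 31/13) → (115/26, -62/13)
T4 rotate counter-clockwise with cos θ = 4/5, sin θ = -3/5: (-48/13, 40/13) → (-72/65, 304/65); (29/26, 2/13) → (64/65, -71/130); (-1/26, -70/13) → (-212/65, -557/130); (9/13, -92/13) → (-48/13, -79/13); (115/26, -62/13) → (44/65, -841/130)
T5 shear: x ← x + 1·y: (-72/65, 304/65) → (232/65, 304/65); (64/65, -71/130) → (57/130, -71/130); (-212/65, -557/130) → (-981/130, -557/130); (-48/13, -79/13) → (-127/13, -79/13); (44/65, -841/130) → (-753/130, -841/130)
T6 reflect across x = 0: (232/65, 304/65) → (-232/65, 304/65); (57/130, -71/130) → (-57/130, -71/130); (-981/130, -557/130) → (981/130, -557/130); (-127/13, -79/13) → (127/13, -79/13); (-753/130, -841/130) → (753/130, -841/130)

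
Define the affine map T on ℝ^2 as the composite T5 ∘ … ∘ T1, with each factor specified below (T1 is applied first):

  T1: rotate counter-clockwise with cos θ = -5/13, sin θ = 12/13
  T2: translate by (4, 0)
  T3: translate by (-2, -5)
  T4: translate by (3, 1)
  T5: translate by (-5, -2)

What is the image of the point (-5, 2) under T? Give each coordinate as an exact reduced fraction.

T(p) = (1/13, -148/13)

T1 rotate counter-clockwise with cos θ = -5/13, sin θ = 12/13: (-5, 2) → (1/13, -70/13)
T2 translate by (4, 0): (1/13, -70/13) → (53/13, -70/13)
T3 translate by (-2, -5): (53/13, -70/13) → (27/13, -135/13)
T4 translate by (3, 1): (27/13, -135/13) → (66/13, -122/13)
T5 translate by (-5, -2): (66/13, -122/13) → (1/13, -148/13)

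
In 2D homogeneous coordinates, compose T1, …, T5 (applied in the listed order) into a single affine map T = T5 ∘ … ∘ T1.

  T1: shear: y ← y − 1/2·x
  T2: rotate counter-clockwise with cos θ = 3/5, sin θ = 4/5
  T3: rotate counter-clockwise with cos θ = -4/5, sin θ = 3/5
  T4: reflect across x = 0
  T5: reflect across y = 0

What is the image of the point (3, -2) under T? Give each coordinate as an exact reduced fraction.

T(p) = (193/50, -63/25)

T1 shear: y ← y − 1/2·x: (3, -2) → (3, -7/2)
T2 rotate counter-clockwise with cos θ = 3/5, sin θ = 4/5: (3, -7/2) → (23/5, 3/10)
T3 rotate counter-clockwise with cos θ = -4/5, sin θ = 3/5: (23/5, 3/10) → (-193/50, 63/25)
T4 reflect across x = 0: (-193/50, 63/25) → (193/50, 63/25)
T5 reflect across y = 0: (193/50, 63/25) → (193/50, -63/25)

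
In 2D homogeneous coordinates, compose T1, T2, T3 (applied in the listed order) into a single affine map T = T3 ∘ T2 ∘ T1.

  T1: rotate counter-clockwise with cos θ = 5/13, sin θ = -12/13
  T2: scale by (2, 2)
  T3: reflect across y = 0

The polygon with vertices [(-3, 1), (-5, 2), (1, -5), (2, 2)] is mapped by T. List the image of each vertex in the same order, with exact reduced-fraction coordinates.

T1 rotate counter-clockwise with cos θ = 5/13, sin θ = -12/13: (-3, 1) → (-3/13, 41/13); (-5, 2) → (-1/13, 70/13); (1, -5) → (-55/13, -37/13); (2, 2) → (34/13, -14/13)
T2 scale by (2, 2): (-3/13, 41/13) → (-6/13, 82/13); (-1/13, 70/13) → (-2/13, 140/13); (-55/13, -37/13) → (-110/13, -74/13); (34/13, -14/13) → (68/13, -28/13)
T3 reflect across y = 0: (-6/13, 82/13) → (-6/13, -82/13); (-2/13, 140/13) → (-2/13, -140/13); (-110/13, -74/13) → (-110/13, 74/13); (68/13, -28/13) → (68/13, 28/13)

image vertices: (-6/13, -82/13), (-2/13, -140/13), (-110/13, 74/13), (68/13, 28/13)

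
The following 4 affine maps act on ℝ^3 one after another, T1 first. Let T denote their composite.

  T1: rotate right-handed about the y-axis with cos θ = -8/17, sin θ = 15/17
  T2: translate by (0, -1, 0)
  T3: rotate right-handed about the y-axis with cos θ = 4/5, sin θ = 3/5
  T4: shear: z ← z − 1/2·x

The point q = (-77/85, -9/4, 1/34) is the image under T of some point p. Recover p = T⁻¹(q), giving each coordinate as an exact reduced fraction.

T1 = [-8/17 0 15/17 0; 0 1 0 0; -15/17 0 -8/17 0; 0 0 0 1]
T2·T1 = [-8/17 0 15/17 0; 0 1 0 -1; -15/17 0 -8/17 0; 0 0 0 1]
T3·…·T1 = [-77/85 0 36/85 0; 0 1 0 -1; -36/85 0 -77/85 0; 0 0 0 1]
T4·…·T1 = [-77/85 0 36/85 0; 0 1 0 -1; 1/34 0 -19/17 0; 0 0 0 1]
det M = 1; M⁻¹ = [-19/17 0 -36/85 0; 0 1 0 1; -1/34 0 -77/85 0; 0 0 0 1]
M⁻¹ · (-77/85, -9/4, 1/34)ᵀ = (1, -5/4, 0)ᵀ

p = (1, -5/4, 0)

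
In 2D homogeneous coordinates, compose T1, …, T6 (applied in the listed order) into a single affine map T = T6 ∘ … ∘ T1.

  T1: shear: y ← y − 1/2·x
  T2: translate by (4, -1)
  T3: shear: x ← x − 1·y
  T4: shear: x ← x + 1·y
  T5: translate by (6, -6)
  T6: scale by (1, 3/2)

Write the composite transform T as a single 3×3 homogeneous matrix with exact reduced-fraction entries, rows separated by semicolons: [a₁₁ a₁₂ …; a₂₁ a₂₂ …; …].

T = [1 0 10; -3/4 3/2 -21/2; 0 0 1]

T1 = [1 0 0; -1/2 1 0; 0 0 1]
T2·T1 = [1 0 4; -1/2 1 -1; 0 0 1]
T3·…·T1 = [3/2 -1 5; -1/2 1 -1; 0 0 1]
T4·…·T1 = [1 0 4; -1/2 1 -1; 0 0 1]
T5·…·T1 = [1 0 10; -1/2 1 -7; 0 0 1]
T6·…·T1 = [1 0 10; -3/4 3/2 -21/2; 0 0 1]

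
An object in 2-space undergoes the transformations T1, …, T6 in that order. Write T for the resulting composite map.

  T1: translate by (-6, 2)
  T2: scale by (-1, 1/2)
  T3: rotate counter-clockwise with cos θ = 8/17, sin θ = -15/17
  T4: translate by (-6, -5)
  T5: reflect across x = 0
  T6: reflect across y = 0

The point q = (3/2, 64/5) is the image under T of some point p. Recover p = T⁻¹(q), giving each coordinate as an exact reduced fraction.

p = (-3, -7/5)

T1 = [1 0 -6; 0 1 2; 0 0 1]
T2·T1 = [-1 0 6; 0 1/2 1; 0 0 1]
T3·…·T1 = [-8/17 15/34 63/17; 15/17 4/17 -82/17; 0 0 1]
T4·…·T1 = [-8/17 15/34 -39/17; 15/17 4/17 -167/17; 0 0 1]
T5·…·T1 = [8/17 -15/34 39/17; 15/17 4/17 -167/17; 0 0 1]
T6·…·T1 = [8/17 -15/34 39/17; -15/17 -4/17 167/17; 0 0 1]
det M = -1/2; M⁻¹ = [8/17 -15/17 129/17; -30/17 -16/17 226/17; 0 0 1]
M⁻¹ · (3/2, 64/5)ᵀ = (-3, -7/5)ᵀ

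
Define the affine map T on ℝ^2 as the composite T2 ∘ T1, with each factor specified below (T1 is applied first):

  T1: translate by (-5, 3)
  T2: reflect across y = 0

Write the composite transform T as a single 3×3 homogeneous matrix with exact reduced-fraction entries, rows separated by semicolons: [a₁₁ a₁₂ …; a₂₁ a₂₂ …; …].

T1 = [1 0 -5; 0 1 3; 0 0 1]
T2·T1 = [1 0 -5; 0 -1 -3; 0 0 1]

T = [1 0 -5; 0 -1 -3; 0 0 1]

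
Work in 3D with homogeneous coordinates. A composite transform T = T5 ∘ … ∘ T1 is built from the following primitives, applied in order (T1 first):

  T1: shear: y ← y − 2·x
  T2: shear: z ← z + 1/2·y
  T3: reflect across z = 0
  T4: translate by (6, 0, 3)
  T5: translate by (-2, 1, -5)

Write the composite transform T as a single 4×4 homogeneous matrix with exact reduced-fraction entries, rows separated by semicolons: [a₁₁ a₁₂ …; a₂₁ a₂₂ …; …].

T = [1 0 0 4; -2 1 0 1; 1 -1/2 -1 -2; 0 0 0 1]

T1 = [1 0 0 0; -2 1 0 0; 0 0 1 0; 0 0 0 1]
T2·T1 = [1 0 0 0; -2 1 0 0; -1 1/2 1 0; 0 0 0 1]
T3·…·T1 = [1 0 0 0; -2 1 0 0; 1 -1/2 -1 0; 0 0 0 1]
T4·…·T1 = [1 0 0 6; -2 1 0 0; 1 -1/2 -1 3; 0 0 0 1]
T5·…·T1 = [1 0 0 4; -2 1 0 1; 1 -1/2 -1 -2; 0 0 0 1]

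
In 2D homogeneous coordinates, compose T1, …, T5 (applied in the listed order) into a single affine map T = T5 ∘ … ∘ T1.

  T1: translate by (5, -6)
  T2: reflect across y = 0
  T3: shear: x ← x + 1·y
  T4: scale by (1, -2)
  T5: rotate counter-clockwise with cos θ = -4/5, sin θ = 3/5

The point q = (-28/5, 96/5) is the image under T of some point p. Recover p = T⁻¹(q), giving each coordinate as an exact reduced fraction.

p = (5, 0)

T1 = [1 0 5; 0 1 -6; 0 0 1]
T2·T1 = [1 0 5; 0 -1 6; 0 0 1]
T3·…·T1 = [1 -1 11; 0 -1 6; 0 0 1]
T4·…·T1 = [1 -1 11; 0 2 -12; 0 0 1]
T5·…·T1 = [-4/5 -2/5 -8/5; 3/5 -11/5 81/5; 0 0 1]
det M = 2; M⁻¹ = [-11/10 1/5 -5; -3/10 -2/5 6; 0 0 1]
M⁻¹ · (-28/5, 96/5)ᵀ = (5, 0)ᵀ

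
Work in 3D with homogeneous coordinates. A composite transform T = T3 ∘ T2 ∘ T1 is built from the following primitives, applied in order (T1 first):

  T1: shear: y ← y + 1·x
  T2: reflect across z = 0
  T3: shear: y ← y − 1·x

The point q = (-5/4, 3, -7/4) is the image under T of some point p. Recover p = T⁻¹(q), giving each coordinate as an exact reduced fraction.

T1 = [1 0 0 0; 1 1 0 0; 0 0 1 0; 0 0 0 1]
T2·T1 = [1 0 0 0; 1 1 0 0; 0 0 -1 0; 0 0 0 1]
T3·…·T1 = [1 0 0 0; 0 1 0 0; 0 0 -1 0; 0 0 0 1]
det M = -1; M⁻¹ = [1 0 0 0; 0 1 0 0; 0 0 -1 0; 0 0 0 1]
M⁻¹ · (-5/4, 3, -7/4)ᵀ = (-5/4, 3, 7/4)ᵀ

p = (-5/4, 3, 7/4)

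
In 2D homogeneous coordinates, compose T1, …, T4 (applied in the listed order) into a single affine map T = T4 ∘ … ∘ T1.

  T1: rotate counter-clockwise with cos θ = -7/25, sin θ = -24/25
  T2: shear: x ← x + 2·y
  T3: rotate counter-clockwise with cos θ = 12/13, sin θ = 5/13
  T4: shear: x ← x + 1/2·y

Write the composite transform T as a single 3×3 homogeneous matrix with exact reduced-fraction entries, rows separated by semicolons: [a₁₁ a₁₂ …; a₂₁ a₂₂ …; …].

T1 = [-7/25 24/25 0; -24/25 -7/25 0; 0 0 1]
T2·T1 = [-11/5 2/5 0; -24/25 -7/25 0; 0 0 1]
T3·…·T1 = [-108/65 31/65 0; -563/325 -34/325 0; 0 0 1]
T4·…·T1 = [-1643/650 138/325 0; -563/325 -34/325 0; 0 0 1]

T = [-1643/650 138/325 0; -563/325 -34/325 0; 0 0 1]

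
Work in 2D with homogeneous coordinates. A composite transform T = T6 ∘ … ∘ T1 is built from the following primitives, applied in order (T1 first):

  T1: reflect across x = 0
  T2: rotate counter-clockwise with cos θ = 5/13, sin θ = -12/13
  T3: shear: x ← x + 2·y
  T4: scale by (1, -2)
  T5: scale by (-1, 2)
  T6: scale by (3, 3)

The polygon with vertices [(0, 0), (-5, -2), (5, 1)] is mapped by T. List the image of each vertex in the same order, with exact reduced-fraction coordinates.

image vertices: (0, 0), (417/13, 840/13), (-27, -60)

T1 reflect across x = 0: (0, 0) → (0, 0); (-5, -2) → (5, -2); (5, 1) → (-5, 1)
T2 rotate counter-clockwise with cos θ = 5/13, sin θ = -12/13: (0, 0) → (0, 0); (5, -2) → (1/13, -70/13); (-5, 1) → (-1, 5)
T3 shear: x ← x + 2·y: (0, 0) → (0, 0); (1/13, -70/13) → (-139/13, -70/13); (-1, 5) → (9, 5)
T4 scale by (1, -2): (0, 0) → (0, 0); (-139/13, -70/13) → (-139/13, 140/13); (9, 5) → (9, -10)
T5 scale by (-1, 2): (0, 0) → (0, 0); (-139/13, 140/13) → (139/13, 280/13); (9, -10) → (-9, -20)
T6 scale by (3, 3): (0, 0) → (0, 0); (139/13, 280/13) → (417/13, 840/13); (-9, -20) → (-27, -60)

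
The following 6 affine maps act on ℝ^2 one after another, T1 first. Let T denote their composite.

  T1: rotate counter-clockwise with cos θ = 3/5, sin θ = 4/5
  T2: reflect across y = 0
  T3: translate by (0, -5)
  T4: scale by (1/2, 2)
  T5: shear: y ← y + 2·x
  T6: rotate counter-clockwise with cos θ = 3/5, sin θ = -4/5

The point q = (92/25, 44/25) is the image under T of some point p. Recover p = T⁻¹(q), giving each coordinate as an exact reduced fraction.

T1 = [3/5 -4/5 0; 4/5 3/5 0; 0 0 1]
T2·T1 = [3/5 -4/5 0; -4/5 -3/5 0; 0 0 1]
T3·…·T1 = [3/5 -4/5 0; -4/5 -3/5 -5; 0 0 1]
T4·…·T1 = [3/10 -2/5 0; -8/5 -6/5 -10; 0 0 1]
T5·…·T1 = [3/10 -2/5 0; -1 -2 -10; 0 0 1]
T6·…·T1 = [-31/50 -46/25 -8; -21/25 -22/25 -6; 0 0 1]
det M = -1; M⁻¹ = [22/25 -46/25 -4; -21/25 31/50 -3; 0 0 1]
M⁻¹ · (92/25, 44/25)ᵀ = (-4, -5)ᵀ

p = (-4, -5)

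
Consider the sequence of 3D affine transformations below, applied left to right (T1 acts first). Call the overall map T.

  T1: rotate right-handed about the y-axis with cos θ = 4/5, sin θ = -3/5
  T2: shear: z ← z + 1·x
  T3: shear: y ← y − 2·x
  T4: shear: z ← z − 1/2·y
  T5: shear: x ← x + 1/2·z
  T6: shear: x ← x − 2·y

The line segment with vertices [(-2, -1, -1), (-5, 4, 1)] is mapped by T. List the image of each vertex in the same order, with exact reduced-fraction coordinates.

T1 rotate right-handed about the y-axis with cos θ = 4/5, sin θ = -3/5: (-2, -1, -1) → (-1, -1, -2); (-5, 4, 1) → (-23/5, 4, -11/5)
T2 shear: z ← z + 1·x: (-1, -1, -2) → (-1, -1, -3); (-23/5, 4, -11/5) → (-23/5, 4, -34/5)
T3 shear: y ← y − 2·x: (-1, -1, -3) → (-1, 1, -3); (-23/5, 4, -34/5) → (-23/5, 66/5, -34/5)
T4 shear: z ← z − 1/2·y: (-1, 1, -3) → (-1, 1, -7/2); (-23/5, 66/5, -34/5) → (-23/5, 66/5, -67/5)
T5 shear: x ← x + 1/2·z: (-1, 1, -7/2) → (-11/4, 1, -7/2); (-23/5, 66/5, -67/5) → (-113/10, 66/5, -67/5)
T6 shear: x ← x − 2·y: (-11/4, 1, -7/2) → (-19/4, 1, -7/2); (-113/10, 66/5, -67/5) → (-377/10, 66/5, -67/5)

image vertices: (-19/4, 1, -7/2), (-377/10, 66/5, -67/5)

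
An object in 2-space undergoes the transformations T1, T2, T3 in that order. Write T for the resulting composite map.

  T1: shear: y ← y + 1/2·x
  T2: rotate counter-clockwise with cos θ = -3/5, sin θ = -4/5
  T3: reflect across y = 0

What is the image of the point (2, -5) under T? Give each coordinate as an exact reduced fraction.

T1 shear: y ← y + 1/2·x: (2, -5) → (2, -4)
T2 rotate counter-clockwise with cos θ = -3/5, sin θ = -4/5: (2, -4) → (-22/5, 4/5)
T3 reflect across y = 0: (-22/5, 4/5) → (-22/5, -4/5)

T(p) = (-22/5, -4/5)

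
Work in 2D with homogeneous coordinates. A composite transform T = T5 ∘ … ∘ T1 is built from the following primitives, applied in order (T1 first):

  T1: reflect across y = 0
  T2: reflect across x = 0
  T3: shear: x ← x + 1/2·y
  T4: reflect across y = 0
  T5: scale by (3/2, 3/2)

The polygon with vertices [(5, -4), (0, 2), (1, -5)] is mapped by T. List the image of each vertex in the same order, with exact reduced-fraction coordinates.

T1 reflect across y = 0: (5, -4) → (5, 4); (0, 2) → (0, -2); (1, -5) → (1, 5)
T2 reflect across x = 0: (5, 4) → (-5, 4); (0, -2) → (0, -2); (1, 5) → (-1, 5)
T3 shear: x ← x + 1/2·y: (-5, 4) → (-3, 4); (0, -2) → (-1, -2); (-1, 5) → (3/2, 5)
T4 reflect across y = 0: (-3, 4) → (-3, -4); (-1, -2) → (-1, 2); (3/2, 5) → (3/2, -5)
T5 scale by (3/2, 3/2): (-3, -4) → (-9/2, -6); (-1, 2) → (-3/2, 3); (3/2, -5) → (9/4, -15/2)

image vertices: (-9/2, -6), (-3/2, 3), (9/4, -15/2)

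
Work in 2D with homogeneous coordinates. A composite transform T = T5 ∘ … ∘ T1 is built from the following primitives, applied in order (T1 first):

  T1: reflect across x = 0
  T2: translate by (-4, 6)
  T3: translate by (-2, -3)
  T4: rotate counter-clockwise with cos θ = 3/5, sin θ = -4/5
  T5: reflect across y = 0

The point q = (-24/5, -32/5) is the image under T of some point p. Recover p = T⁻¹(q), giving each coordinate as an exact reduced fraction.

T1 = [-1 0 0; 0 1 0; 0 0 1]
T2·T1 = [-1 0 -4; 0 1 6; 0 0 1]
T3·…·T1 = [-1 0 -6; 0 1 3; 0 0 1]
T4·…·T1 = [-3/5 4/5 -6/5; 4/5 3/5 33/5; 0 0 1]
T5·…·T1 = [-3/5 4/5 -6/5; -4/5 -3/5 -33/5; 0 0 1]
det M = 1; M⁻¹ = [-3/5 -4/5 -6; 4/5 -3/5 -3; 0 0 1]
M⁻¹ · (-24/5, -32/5)ᵀ = (2, -3)ᵀ

p = (2, -3)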